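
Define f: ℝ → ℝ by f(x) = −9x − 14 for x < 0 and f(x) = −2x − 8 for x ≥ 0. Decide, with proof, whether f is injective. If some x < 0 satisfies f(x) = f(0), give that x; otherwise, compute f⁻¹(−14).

Both pieces are strictly decreasing (slopes −9 and −2), so each is injective on its own interval.
The left piece maps (−∞, 0) onto (−14, ∞); the right piece maps [0, ∞) onto (−∞, −8].
These images overlap. In particular f(0) = −8 (right piece), and solving −9x − 14 = −8 on the left piece gives x = −2/3 < 0.
So f(−2/3) = f(0) with −2/3 ≠ 0, and f is not injective. This x = −2/3 is the requested value below 0.

-2/3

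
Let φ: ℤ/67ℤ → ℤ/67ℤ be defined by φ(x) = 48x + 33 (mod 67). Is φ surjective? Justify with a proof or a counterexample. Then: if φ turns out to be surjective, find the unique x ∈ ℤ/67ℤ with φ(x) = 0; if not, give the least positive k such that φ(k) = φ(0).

37

By definition, surjectivity means every element of the codomain has a preimage under φ.
Since gcd(48, 67) = 1, 48 is invertible modulo 67. Euclid's algorithm: 67 = 1·48 + 19, 48 = 2·19 + 10, 19 = 1·10 + 9, 10 = 1·9 + 1; back-substituting gives 1 = 7·48 − 5·67, so 48⁻¹ ≡ 7 (mod 67).
Then y ↦ 7(y − 33) is a two-sided inverse to φ, so every y ∈ ℤ/67ℤ has a preimage.
Thus φ is surjective.
Since φ is surjective, we compute φ⁻¹(0): solve 48x + 33 ≡ 0 (mod 67), i.e. 48x ≡ 34 (mod 67).
Multiplying by 48⁻¹ = 7 gives x ≡ 7·34 = 238 = 3·67 + 37 ≡ 37 (mod 67).
Check: φ(37) = 48·37 + 33 = 1809 = 27·67 + 0 ≡ 0 (mod 67).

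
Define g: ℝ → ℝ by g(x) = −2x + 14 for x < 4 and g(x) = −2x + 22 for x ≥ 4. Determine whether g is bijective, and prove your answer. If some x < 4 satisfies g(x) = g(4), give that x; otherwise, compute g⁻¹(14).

Both pieces are strictly decreasing (slopes −2 and −2), so each is injective on its own interval.
The left piece maps (−∞, 4) onto (6, ∞); the right piece maps [4, ∞) onto (−∞, 14].
These images overlap. In particular g(4) = 14 (right piece), and solving −2x + 14 = 14 on the left piece gives x = 0 < 4.
So g(0) = g(4) with 0 ≠ 4, and g is not injective, hence not bijective. This x = 0 is the requested value below 4.

0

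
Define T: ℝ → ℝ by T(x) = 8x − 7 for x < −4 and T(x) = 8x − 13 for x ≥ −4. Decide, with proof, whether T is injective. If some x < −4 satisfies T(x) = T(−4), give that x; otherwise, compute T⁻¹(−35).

-19/4

Both pieces are strictly increasing (slopes 8 and 8), so each is injective on its own interval.
The left piece maps (−∞, −4) onto (−∞, −39); the right piece maps [−4, ∞) onto [−45, ∞).
These images overlap. In particular T(−4) = −45 (right piece), and solving 8x − 7 = −45 on the left piece gives x = −19/4 < −4.
So T(−19/4) = T(−4) with −19/4 ≠ −4, and T is not injective. This x = −19/4 is the requested value below −4.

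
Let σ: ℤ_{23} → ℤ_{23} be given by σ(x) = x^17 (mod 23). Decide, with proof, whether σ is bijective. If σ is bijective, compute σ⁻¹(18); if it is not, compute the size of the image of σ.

Since 23 is prime, the nonzero elements of ℤ_{23} form a cyclic group of order 22.
As gcd(17, 22) = 1, raising to the 17th power is a bijection on this group: if s^17 ≡ t^17 then (st^{−1})^17 = 1, and the only element of order dividing gcd(17, 22) = 1 is 1, so s = t.
With σ(0) = 0 this makes σ injective on all of ℤ_{23}, hence bijective (finite equal-size domain and codomain). In particular σ is bijective.
Since σ is bijective, we find the preimage of 18. The inverse of x ↦ x^17 on (ℤ_{23})^× is x ↦ x^13, because 17·13 = 221 = 10·22 + 1 ≡ 1 (mod 22) and x^{22} = 1 for x ≠ 0 (Fermat). So σ⁻¹(18) = 18^13 mod 23.
Repeated squaring mod 23: 18^1 ≡ 18, 18^2 ≡ 18² = 324 ≡ 2, 18^4 ≡ 2² = 4, 18^8 ≡ 4² = 16. Since 13 = 8 + 4 + 1, 18^13 ≡ 16·4·18: 16·4 = 64 ≡ 18, then 18·18 = 324 ≡ 2. So 18^13 ≡ 2 (mod 23).
Hence σ⁻¹(18) = 2.

2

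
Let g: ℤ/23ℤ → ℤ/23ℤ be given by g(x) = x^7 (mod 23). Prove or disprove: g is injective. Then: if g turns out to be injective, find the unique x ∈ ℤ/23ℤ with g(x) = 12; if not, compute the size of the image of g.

8

Since 23 is prime, the nonzero elements of ℤ/23ℤ form a cyclic group of order 22.
As gcd(7, 22) = 1, raising to the 7th power is a bijection on this group: if u^7 ≡ v^7 then (uv^{−1})^7 = 1, and the only element of order dividing gcd(7, 22) = 1 is 1, so u = v.
With g(0) = 0 this makes g injective on all of ℤ/23ℤ, hence bijective (finite equal-size domain and codomain). In particular g is injective.
Since g is injective, we find the preimage of 12. The inverse of x ↦ x^7 on (ℤ/23ℤ)^× is x ↦ x^19, because 7·19 = 133 = 6·22 + 1 ≡ 1 (mod 22) and x^{22} = 1 for x ≠ 0 (Fermat). So g⁻¹(12) = 12^19 mod 23.
Repeated squaring mod 23: 12^1 ≡ 12, 12^2 ≡ 12² = 144 ≡ 6, 12^4 ≡ 6² = 36 ≡ 13, 12^8 ≡ 13² = 169 ≡ 8, 12^16 ≡ 8² = 64 ≡ 18. Since 19 = 16 + 2 + 1, 12^19 ≡ 18·6·12: 18·6 = 108 ≡ 16, then 16·12 = 192 ≡ 8. So 12^19 ≡ 8 (mod 23).
Hence g⁻¹(12) = 8.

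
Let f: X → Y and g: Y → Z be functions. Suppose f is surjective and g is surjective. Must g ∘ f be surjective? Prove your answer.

surjective

Let c ∈ Z. Since g is surjective, there is b ∈ Y with g(b) = c. Since f is surjective, there is a ∈ X with f(a) = b.
Then (g ∘ f)(a) = g(b) = c. Thus g ∘ f is surjective.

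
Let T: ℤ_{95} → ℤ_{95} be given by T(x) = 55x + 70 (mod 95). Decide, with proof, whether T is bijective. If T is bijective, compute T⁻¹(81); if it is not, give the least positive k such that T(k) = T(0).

Recall that T is injective when T(u) = T(v) forces u = v.
We have gcd(55, 95) = 5 > 1. Taking u = 0 and v = 19: T(0) = 70 and T(19) = 55·19 + 70 = 1115 ≡ 70 (mod 95).
So T(0) = T(19) while 0 ≠ 19, therefore T is not injective, hence not bijective.
Since T is not bijective, we find the least positive k with T(k) = T(0): this means 55k ≡ 0 (mod 95), i.e. 95 ∣ 55k. Since gcd(55, 95) = 5, dividing through by 5 this holds exactly when 19 ∣ 11k, and as gcd(11, 19) = 1, exactly when 19 ∣ k.
The smallest positive such k is 19.

19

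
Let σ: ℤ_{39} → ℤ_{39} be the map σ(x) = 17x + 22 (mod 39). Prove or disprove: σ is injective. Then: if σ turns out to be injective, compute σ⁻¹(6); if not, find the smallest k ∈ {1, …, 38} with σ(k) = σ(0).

Recall that σ is injective when σ(u) = σ(v) forces u = v.
If σ(u) = σ(v), then 17u ≡ 17v (mod 39). Because gcd(17, 39) = 1, we may cancel 17 to get u ≡ v (mod 39).
Therefore σ is injective.
We now compute 17⁻¹ mod 39 explicitly. Euclid's algorithm: 39 = 2·17 + 5, 17 = 3·5 + 2, 5 = 2·2 + 1; back-substituting gives 1 = 23·17 − 10·39, so 17⁻¹ ≡ 23 (mod 39).
Since σ is injective, we find σ⁻¹(6): we need 17x ≡ 6 − 22 ≡ 23 (mod 39). Using 17⁻¹ = 23: x ≡ 23·23 = 529 = 13·39 + 22, so x = 22.
Check: σ(22) = 17·22 + 22 = 396 = 10·39 + 6 ≡ 6 (mod 39).

22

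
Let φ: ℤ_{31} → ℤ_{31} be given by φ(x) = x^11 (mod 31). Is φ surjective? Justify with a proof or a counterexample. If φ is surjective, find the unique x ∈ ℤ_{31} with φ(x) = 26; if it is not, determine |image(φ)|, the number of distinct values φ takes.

6

Since 31 is prime, the nonzero elements of ℤ_{31} form a cyclic group of order 30.
As gcd(11, 30) = 1, raising to the 11th power is a bijection on this group: if a^11 ≡ b^11 then (ab^{−1})^11 = 1, and the only element of order dividing gcd(11, 30) = 1 is 1, so a = b.
With φ(0) = 0 this makes φ injective on all of ℤ_{31}, hence bijective (finite equal-size domain and codomain). In particular φ is surjective.
Since φ is surjective, we find the preimage of 26. The inverse of x ↦ x^11 on (ℤ_{31})^× is x ↦ x^11, because 11·11 = 121 = 4·30 + 1 ≡ 1 (mod 30) and x^{30} = 1 for x ≠ 0 (Fermat). So φ⁻¹(26) = 26^11 mod 31.
Repeated squaring mod 31: 26^1 ≡ 26, 26^2 ≡ 26² = 676 ≡ 25, 26^4 ≡ 25² = 625 ≡ 5, 26^8 ≡ 5² = 25. Since 11 = 8 + 2 + 1, 26^11 ≡ 25·25·26: 25·25 = 625 ≡ 5, then 5·26 = 130 ≡ 6. So 26^11 ≡ 6 (mod 31).
Hence φ⁻¹(26) = 6.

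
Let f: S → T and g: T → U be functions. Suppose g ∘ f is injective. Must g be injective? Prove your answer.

No. Take S = {1}, T = {1, 2, 3}, U = {1, 2, 3}, f(a) = a for each a ∈ S, and g(b) = 2 if b ∈ {2, 3} else g(b) = b.
Then g ∘ f = f is injective (S ⊂ T and f is the inclusion), but g(2) = g(3) = 2 with 2 ≠ 3, so g is not injective.

not injective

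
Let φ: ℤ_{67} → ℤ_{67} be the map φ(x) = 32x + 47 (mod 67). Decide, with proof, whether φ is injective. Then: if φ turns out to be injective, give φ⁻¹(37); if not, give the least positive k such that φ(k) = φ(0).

Recall: φ is injective if φ(x_1) = φ(x_2) implies x_1 = x_2.
If φ(x_1) = φ(x_2), then 32x_1 ≡ 32x_2 (mod 67). Because gcd(32, 67) = 1, we may cancel 32 to get x_1 ≡ x_2 (mod 67).
Therefore φ is injective.
We now compute 32⁻¹ mod 67 explicitly. Euclid's algorithm: 67 = 2·32 + 3, 32 = 10·3 + 2, 3 = 1·2 + 1; back-substituting gives 1 = 44·32 − 21·67, so 32⁻¹ ≡ 44 (mod 67).
Since φ is injective, we compute φ⁻¹(37): solve 32x + 47 ≡ 37 (mod 67), i.e. 32x ≡ 57 (mod 67).
Multiplying by 32⁻¹ = 44 gives x ≡ 44·57 = 2508 = 37·67 + 29 ≡ 29 (mod 67).
Check: φ(29) = 32·29 + 47 = 975 = 14·67 + 37 ≡ 37 (mod 67).

29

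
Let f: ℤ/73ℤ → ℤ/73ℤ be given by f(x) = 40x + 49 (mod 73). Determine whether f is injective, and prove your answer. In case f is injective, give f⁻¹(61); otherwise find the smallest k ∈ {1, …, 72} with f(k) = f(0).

Suppose f(u) = f(v) in ℤ/73ℤ. Then 40u + 49 ≡ 40v + 49 (mod 73), therefore 40(u − v) ≡ 0 (mod 73).
Since gcd(40, 73) = 1, 40 is invertible modulo 73, therefore u − v ≡ 0 (mod 73), i.e. u = v.
So f is injective.
We now compute 40⁻¹ mod 73 explicitly. Euclid's algorithm: 73 = 1·40 + 33, 40 = 1·33 + 7, 33 = 4·7 + 5, 7 = 1·5 + 2, 5 = 2·2 + 1; back-substituting gives 1 = 42·40 − 23·73, so 40⁻¹ ≡ 42 (mod 73).
Since f is injective, we find f⁻¹(61): we need 40x ≡ 61 − 49 ≡ 12 (mod 73). Using 40⁻¹ = 42: x ≡ 42·12 = 504 = 6·73 + 66, so x = 66.
Check: f(66) = 40·66 + 49 = 2689 = 36·73 + 61 ≡ 61 (mod 73).

66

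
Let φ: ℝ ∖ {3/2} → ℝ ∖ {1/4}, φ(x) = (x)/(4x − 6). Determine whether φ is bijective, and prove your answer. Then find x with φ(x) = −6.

36/25

Suppose φ(s) = φ(t). Cross-multiplying: (s)(4t − 6) = (t)(4s − 6).
Expanding both sides and cancelling the symmetric terms leaves −6·(s − t) = 0. Since −6 ≠ 0, s = t. So φ is injective.
For any y ≠ 1/4, solving y(4x − 6) = x for x gives a well-defined x ≠ 3/2. So φ is surjective.
Therefore φ is bijective.
Solving φ(x) = −6: cross-multiplying gives x = −6(4x − 6), which rearranges to 25x = 36, so x = 36/25.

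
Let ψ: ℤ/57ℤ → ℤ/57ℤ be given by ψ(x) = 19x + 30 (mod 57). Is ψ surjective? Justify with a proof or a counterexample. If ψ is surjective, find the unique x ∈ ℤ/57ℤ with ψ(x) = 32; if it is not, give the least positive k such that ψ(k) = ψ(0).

3

Recall: surjectivity means every element of the codomain has a preimage under ψ.
Since gcd(19, 57) = 19, we have 19x ≡ 0 (mod 19) for all x, so ψ(x) ≡ 11 (mod 19).
But 0 ≢ 11 (mod 19), so 0 ∈ ℤ/57ℤ has no preimage. So ψ is not surjective.
Since ψ is not surjective, we find the least positive k with ψ(k) = ψ(0): this means 19k ≡ 0 (mod 57), i.e. 57 ∣ 19k. Since gcd(19, 57) = 19, dividing through by 19 this holds exactly when 3 ∣ k.
The smallest positive such k is 3.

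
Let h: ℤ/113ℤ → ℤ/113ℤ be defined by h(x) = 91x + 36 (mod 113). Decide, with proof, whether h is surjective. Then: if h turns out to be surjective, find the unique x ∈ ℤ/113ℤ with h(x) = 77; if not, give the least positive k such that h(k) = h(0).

Since gcd(91, 113) = 1, 91 is invertible modulo 113. Euclid's algorithm: 113 = 1·91 + 22, 91 = 4·22 + 3, 22 = 7·3 + 1; back-substituting gives 1 = 77·91 − 62·113, so 91⁻¹ ≡ 77 (mod 113).
Then y ↦ 77(y − 36) is a two-sided inverse to h, so every y ∈ ℤ/113ℤ has a preimage.
So h is surjective.
Since h is surjective, we find h⁻¹(77): we need 91x ≡ 77 − 36 ≡ 41 (mod 113). Using 91⁻¹ = 77: x ≡ 77·41 = 3157 = 27·113 + 106, so x = 106.
Check: h(106) = 91·106 + 36 = 9682 = 85·113 + 77 ≡ 77 (mod 113).

106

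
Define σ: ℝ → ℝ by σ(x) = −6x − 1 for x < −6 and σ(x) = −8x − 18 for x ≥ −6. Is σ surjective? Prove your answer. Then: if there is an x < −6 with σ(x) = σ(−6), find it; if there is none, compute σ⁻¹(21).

-39/8

Both pieces are strictly decreasing (slopes −6 and −8), so each is injective on its own interval.
The left piece maps (−∞, −6) onto (35, ∞); the right piece maps [−6, ∞) onto (−∞, 30].
The union (35, ∞) ∪ (−∞, 30] omits the interval between 35 and 30; in particular 35 has no preimage. So σ is not surjective.
Because the two images are disjoint, no x < −6 has σ(x) = σ(−6), so we compute σ⁻¹(21): 21 lies in (−∞, 30], so solve −8x − 18 = 21: x = (21 + 18)/(−8) = −39/8.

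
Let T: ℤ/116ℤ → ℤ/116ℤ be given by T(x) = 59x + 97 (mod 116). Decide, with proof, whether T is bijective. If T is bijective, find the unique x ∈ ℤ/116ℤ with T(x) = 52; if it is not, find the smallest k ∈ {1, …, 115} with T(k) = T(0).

Recall that T is injective if T(s) = T(t) implies s = t.
If T(s) = T(t), then 59s ≡ 59t (mod 116). Because gcd(59, 116) = 1, we may cancel 59 to get s ≡ t (mod 116).
We now compute 59⁻¹ mod 116 explicitly. Euclid's algorithm: 116 = 1·59 + 57, 59 = 1·57 + 2, 57 = 28·2 + 1; back-substituting gives 1 = 59·59 − 30·116, so 59⁻¹ ≡ 59 (mod 116).
For any y ∈ ℤ/116ℤ, x = 59(y − 97) mod 116 satisfies T(x) = 59·59(y − 97) + 97 ≡ y (since 59·59 ≡ 1 mod 116). So every y has a preimage.
Thus T is bijective.
Since T is bijective, we compute T⁻¹(52): solve 59x + 97 ≡ 52 (mod 116), i.e. 59x ≡ 71 (mod 116).
Multiplying by 59⁻¹ = 59 gives x ≡ 59·71 = 4189 = 36·116 + 13 ≡ 13 (mod 116).
Check: T(13) = 59·13 + 97 = 864 = 7·116 + 52 ≡ 52 (mod 116).

13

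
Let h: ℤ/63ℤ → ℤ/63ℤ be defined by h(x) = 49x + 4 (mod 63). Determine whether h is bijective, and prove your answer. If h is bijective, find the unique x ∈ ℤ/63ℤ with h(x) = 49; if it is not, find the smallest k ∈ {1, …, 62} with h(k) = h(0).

Recall that h is injective if h(a) = h(b) implies a = b.
We have gcd(49, 63) = 7 > 1. Taking a = 0 and b = 9: h(0) = 4 and h(9) = 49·9 + 4 = 445 ≡ 4 (mod 63).
So h(0) = h(9) while 0 ≠ 9, so h is not injective, hence not bijective.
Since h is not bijective, we find the least positive k with h(k) = h(0): this means 49k ≡ 0 (mod 63), i.e. 63 ∣ 49k. Since gcd(49, 63) = 7, dividing through by 7 this holds exactly when 9 ∣ 7k, and as gcd(7, 9) = 1, exactly when 9 ∣ k.
The smallest positive such k is 9.

9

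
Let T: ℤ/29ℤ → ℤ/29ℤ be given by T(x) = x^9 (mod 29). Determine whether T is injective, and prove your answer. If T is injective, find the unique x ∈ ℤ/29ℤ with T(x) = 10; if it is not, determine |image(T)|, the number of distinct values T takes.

27

Since 29 is prime, the nonzero elements of ℤ/29ℤ form a cyclic group of order 28.
As gcd(9, 28) = 1, raising to the 9th power is a bijection on this group: if x_1^9 ≡ x_2^9 then (x_1x_2^{−1})^9 = 1, and the only element of order dividing gcd(9, 28) = 1 is 1, so x_1 = x_2.
With T(0) = 0 this makes T injective on all of ℤ/29ℤ, hence bijective (finite equal-size domain and codomain). In particular T is injective.
Since T is injective, we find the preimage of 10. The inverse of x ↦ x^9 on (ℤ/29ℤ)^× is x ↦ x^25, because 9·25 = 225 = 8·28 + 1 ≡ 1 (mod 28) and x^{28} = 1 for x ≠ 0 (Fermat). So T⁻¹(10) = 10^25 mod 29.
Repeated squaring mod 29: 10^1 ≡ 10, 10^2 ≡ 10² = 100 ≡ 13, 10^4 ≡ 13² = 169 ≡ 24, 10^8 ≡ 24² = 576 ≡ 25, 10^16 ≡ 25² = 625 ≡ 16. Since 25 = 16 + 8 + 1, 10^25 ≡ 16·25·10: 16·25 = 400 ≡ 23, then 23·10 = 230 ≡ 27. So 10^25 ≡ 27 (mod 29).
Hence T⁻¹(10) = 27.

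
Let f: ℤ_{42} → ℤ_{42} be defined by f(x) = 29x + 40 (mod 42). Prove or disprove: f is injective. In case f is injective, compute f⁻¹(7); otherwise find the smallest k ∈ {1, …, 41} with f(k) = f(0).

9

Suppose f(a) = f(b) in ℤ_{42}. Then 29a + 40 ≡ 29b + 40 (mod 42), hence 29(a − b) ≡ 0 (mod 42).
Since gcd(29, 42) = 1, 29 is invertible modulo 42, so a − b ≡ 0 (mod 42), i.e. a = b.
Thus f is injective.
We now compute 29⁻¹ mod 42 explicitly. Euclid's algorithm: 42 = 1·29 + 13, 29 = 2·13 + 3, 13 = 4·3 + 1; back-substituting gives 1 = 29·29 − 20·42, so 29⁻¹ ≡ 29 (mod 42).
Since f is injective, we find f⁻¹(7): we need 29x ≡ 7 − 40 ≡ 9 (mod 42). Using 29⁻¹ = 29: x ≡ 29·9 = 261 = 6·42 + 9, so x = 9.
Check: f(9) = 29·9 + 40 = 301 = 7·42 + 7 ≡ 7 (mod 42).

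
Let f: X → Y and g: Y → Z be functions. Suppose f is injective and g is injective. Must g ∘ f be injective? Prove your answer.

Suppose (g ∘ f)(x_1) = (g ∘ f)(x_2), i.e. g(f(x_1)) = g(f(x_2)).
Since g is injective, f(x_1) = f(x_2). Since f is injective, x_1 = x_2. Therefore g ∘ f is injective.

injective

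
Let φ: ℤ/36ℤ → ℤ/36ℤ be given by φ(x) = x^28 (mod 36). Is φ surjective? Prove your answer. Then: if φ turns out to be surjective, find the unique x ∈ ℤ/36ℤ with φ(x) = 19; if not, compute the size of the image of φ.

8

φ(0) = 0^28 = 0.
φ(6): Repeated squaring mod 36: 6^1 ≡ 6, 6^2 ≡ 6² = 36 ≡ 0, 6^4 ≡ 0² = 0, 6^8 ≡ 0² = 0, 6^16 ≡ 0² = 0. Since 28 = 16 + 8 + 4, 6^28 ≡ 0·0·0: 0·0 = 0, then 0·0 = 0. So 6^28 ≡ 0 (mod 36).
So φ(0) = φ(6) = 0 while 0 ≠ 6, therefore φ is not injective.
A non-injective map from the 36-element set ℤ/36ℤ to itself takes at most 35 distinct values, so it cannot be surjective. Thus φ is not surjective.
Since φ is not surjective, we determine |image(φ)|. Computing x^28 mod 36 for each x (by repeated squaring, reducing mod 36 at every step), the values φ(0), φ(1), …, φ(35) are: 0, 1, 16, 9, 4, 13, 0, 25, 28, 9, 28, 25, 0, 13, 4, 9, 16, 1, 0, 1, 16, 9, 4, 13, 0, 25, 28, 9, 28, 25, 0, 13, 4, 9, 16, 1.
The distinct values are {0, 1, 4, 9, 13, 16, 25, 28}; there are 8 of them.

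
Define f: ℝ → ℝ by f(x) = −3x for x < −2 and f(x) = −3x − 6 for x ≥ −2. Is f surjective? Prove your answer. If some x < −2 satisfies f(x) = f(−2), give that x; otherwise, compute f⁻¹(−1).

-5/3

Both pieces are strictly decreasing (slopes −3 and −3), so each is injective on its own interval.
The left piece maps (−∞, −2) onto (6, ∞); the right piece maps [−2, ∞) onto (−∞, 0].
The union (6, ∞) ∪ (−∞, 0] omits the interval between 6 and 0; in particular 6 has no preimage. So f is not surjective.
Because the two images are disjoint, no x < −2 has f(x) = f(−2), so we compute f⁻¹(−1): −1 lies in (−∞, 0], so solve −3x − 6 = −1: x = (−1 + 6)/(−3) = −5/3.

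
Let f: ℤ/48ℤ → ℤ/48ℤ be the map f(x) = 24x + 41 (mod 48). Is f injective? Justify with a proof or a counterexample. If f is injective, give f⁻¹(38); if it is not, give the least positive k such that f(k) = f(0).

2

We have gcd(24, 48) = 24 > 1. Taking x_1 = 0 and x_2 = 2: f(0) = 41 and f(2) = 24·2 + 41 = 89 ≡ 41 (mod 48).
So f(0) = f(2) while 0 ≠ 2, therefore f is not injective.
Since f is not injective, we find the least positive k with f(k) = f(0): this means 24k ≡ 0 (mod 48), i.e. 48 ∣ 24k. Since gcd(24, 48) = 24, dividing through by 24 this holds exactly when 2 ∣ k.
The smallest positive such k is 2.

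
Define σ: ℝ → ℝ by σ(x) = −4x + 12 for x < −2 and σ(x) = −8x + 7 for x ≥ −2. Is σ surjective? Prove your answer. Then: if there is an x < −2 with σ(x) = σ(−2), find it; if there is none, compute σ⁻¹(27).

-11/4

Both pieces are strictly decreasing (slopes −4 and −8), so each is injective on its own interval.
The left piece maps (−∞, −2) onto (20, ∞); the right piece maps [−2, ∞) onto (−∞, 23].
The union (20, ∞) ∪ (−∞, 23] covers ℝ, so σ is surjective.
For the follow-up: the images overlap, so an x < −2 with σ(x) = σ(−2) exists. σ(−2) = 23; solving −4x + 12 = 23 for x < −2 gives x = (23 − 12)/(−4) = −11/4.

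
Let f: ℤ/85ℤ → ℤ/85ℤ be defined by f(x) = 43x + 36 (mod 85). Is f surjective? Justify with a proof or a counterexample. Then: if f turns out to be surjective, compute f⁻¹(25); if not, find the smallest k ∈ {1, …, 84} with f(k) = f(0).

Recall that surjectivity means every element of the codomain has a preimage under f.
Since gcd(43, 85) = 1, 43 is invertible modulo 85. Euclid's algorithm: 85 = 1·43 + 42, 43 = 1·42 + 1; back-substituting gives 1 = 2·43 − 1·85, so 43⁻¹ ≡ 2 (mod 85).
For any y ∈ ℤ/85ℤ, x = 2(y − 36) mod 85 satisfies f(x) = 43·2(y − 36) + 36 ≡ y (since 43·2 ≡ 1 mod 85). So every y has a preimage.
So f is surjective.
Since f is surjective, we find f⁻¹(25): we need 43x ≡ 25 − 36 ≡ 74 (mod 85). Using 43⁻¹ = 2: x ≡ 2·74 = 148 = 1·85 + 63, so x = 63.
Check: f(63) = 43·63 + 36 = 2745 = 32·85 + 25 ≡ 25 (mod 85).

63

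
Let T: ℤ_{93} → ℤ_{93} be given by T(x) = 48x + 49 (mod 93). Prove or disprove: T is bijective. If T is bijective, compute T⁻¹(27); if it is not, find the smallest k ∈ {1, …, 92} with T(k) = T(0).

31

We have gcd(48, 93) = 3 > 1. Taking x_1 = 0 and x_2 = 31: T(0) = 49 and T(31) = 48·31 + 49 = 1537 ≡ 49 (mod 93).
So T(0) = T(31) while 0 ≠ 31, hence T is not injective, hence not bijective.
Since T is not bijective, we find the least positive k with T(k) = T(0): this means 48k ≡ 0 (mod 93), i.e. 93 ∣ 48k. Since gcd(48, 93) = 3, dividing through by 3 this holds exactly when 31 ∣ 16k, and as gcd(16, 31) = 1, exactly when 31 ∣ k.
The smallest positive such k is 31.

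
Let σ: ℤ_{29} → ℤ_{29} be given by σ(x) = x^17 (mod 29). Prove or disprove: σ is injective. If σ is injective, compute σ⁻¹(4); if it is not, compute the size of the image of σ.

9

Since 29 is prime, the nonzero elements of ℤ_{29} form a cyclic group of order 28.
As gcd(17, 28) = 1, raising to the 17th power is a bijection on this group: if u^17 ≡ v^17 then (uv^{−1})^17 = 1, and the only element of order dividing gcd(17, 28) = 1 is 1, so u = v.
With σ(0) = 0 this makes σ injective on all of ℤ_{29}, hence bijective (finite equal-size domain and codomain). In particular σ is injective.
Since σ is injective, we find the preimage of 4. The inverse of x ↦ x^17 on (ℤ_{29})^× is x ↦ x^5, because 17·5 = 85 = 3·28 + 1 ≡ 1 (mod 28) and x^{28} = 1 for x ≠ 0 (Fermat). So σ⁻¹(4) = 4^5 mod 29.
Repeated squaring mod 29: 4^1 ≡ 4, 4^2 ≡ 4² = 16, 4^4 ≡ 16² = 256 ≡ 24. Since 5 = 4 + 1, 4^5 ≡ 24·4: 24·4 = 96 ≡ 9. So 4^5 ≡ 9 (mod 29).
Hence σ⁻¹(4) = 9.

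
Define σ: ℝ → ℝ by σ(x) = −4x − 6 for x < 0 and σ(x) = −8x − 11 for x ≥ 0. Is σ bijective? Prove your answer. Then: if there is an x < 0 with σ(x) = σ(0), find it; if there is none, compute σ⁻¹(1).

-7/4

Both pieces are strictly decreasing (slopes −4 and −8), so each is injective on its own interval.
The left piece maps (−∞, 0) onto (−6, ∞); the right piece maps [0, ∞) onto (−∞, −11].
The images leave a gap (−6 has no preimage), so σ is not surjective, hence not bijective.
Because the two images are disjoint, no x < 0 has σ(x) = σ(0), so we compute σ⁻¹(1): 1 lies in (−6, ∞), so solve −4x − 6 = 1: x = (1 + 6)/(−4) = −7/4.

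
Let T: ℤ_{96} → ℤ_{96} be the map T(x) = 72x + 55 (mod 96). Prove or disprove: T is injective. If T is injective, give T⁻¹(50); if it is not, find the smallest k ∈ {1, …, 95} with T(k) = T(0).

By definition, T is injective if T(a) = T(b) implies a = b.
We have gcd(72, 96) = 24 > 1. Taking a = 0 and b = 4: T(0) = 55 and T(4) = 72·4 + 55 = 343 ≡ 55 (mod 96).
So T(0) = T(4) while 0 ≠ 4, therefore T is not injective.
Since T is not injective, we find the least positive k with T(k) = T(0): this means 72k ≡ 0 (mod 96), i.e. 96 ∣ 72k. Since gcd(72, 96) = 24, dividing through by 24 this holds exactly when 4 ∣ 3k, and as gcd(3, 4) = 1, exactly when 4 ∣ k.
The smallest positive such k is 4.

4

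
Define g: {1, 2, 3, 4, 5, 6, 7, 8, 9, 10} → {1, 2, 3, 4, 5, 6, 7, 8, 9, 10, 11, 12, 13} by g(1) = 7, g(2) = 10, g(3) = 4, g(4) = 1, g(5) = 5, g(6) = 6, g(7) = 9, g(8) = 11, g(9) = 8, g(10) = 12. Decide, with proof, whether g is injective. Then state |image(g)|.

The values g(1), …, g(10) are 7, 10, 4, 1, 5, 6, 9, 11, 8, 12 — all distinct.
So g(s) = g(t) only when s = t, and g is injective.
The image of g is {1, 4, 5, 6, 7, 8, 9, 10, 11, 12}, which has 10 elements.

10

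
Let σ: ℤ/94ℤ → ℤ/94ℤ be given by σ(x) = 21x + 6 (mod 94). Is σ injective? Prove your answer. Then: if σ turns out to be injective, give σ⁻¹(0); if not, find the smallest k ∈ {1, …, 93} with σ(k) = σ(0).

40

Suppose σ(x_1) = σ(x_2) in ℤ/94ℤ. Then 21x_1 + 6 ≡ 21x_2 + 6 (mod 94), therefore 21(x_1 − x_2) ≡ 0 (mod 94).
Since gcd(21, 94) = 1, 21 is invertible modulo 94, so x_1 − x_2 ≡ 0 (mod 94), i.e. x_1 = x_2.
So σ is injective.
We now compute 21⁻¹ mod 94 explicitly. Euclid's algorithm: 94 = 4·21 + 10, 21 = 2·10 + 1; back-substituting gives 1 = 9·21 − 2·94, so 21⁻¹ ≡ 9 (mod 94).
Since σ is injective, we compute σ⁻¹(0): solve 21x + 6 ≡ 0 (mod 94), i.e. 21x ≡ 88 (mod 94).
Multiplying by 21⁻¹ = 9 gives x ≡ 9·88 = 792 = 8·94 + 40 ≡ 40 (mod 94).
Check: σ(40) = 21·40 + 6 = 846 = 9·94 + 0 ≡ 0 (mod 94).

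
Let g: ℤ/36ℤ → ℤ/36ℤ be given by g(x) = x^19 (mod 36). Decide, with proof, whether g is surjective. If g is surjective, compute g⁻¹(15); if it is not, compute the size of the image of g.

21

g(0) = 0^19 = 0.
g(6): Repeated squaring mod 36: 6^1 ≡ 6, 6^2 ≡ 6² = 36 ≡ 0, 6^4 ≡ 0² = 0, 6^8 ≡ 0² = 0, 6^16 ≡ 0² = 0. Since 19 = 16 + 2 + 1, 6^19 ≡ 0·0·6: 0·0 = 0, then 0·6 = 0. So 6^19 ≡ 0 (mod 36).
So g(0) = g(6) = 0 while 0 ≠ 6, therefore g is not injective.
A non-injective map from the 36-element set ℤ/36ℤ to itself takes at most 35 distinct values, so it cannot be surjective. So g is not surjective.
Since g is not surjective, we determine |image(g)|. Computing x^19 mod 36 for each x (by repeated squaring, reducing mod 36 at every step), the values g(0), g(1), …, g(35) are: 0, 1, 20, 27, 4, 5, 0, 7, 8, 9, 28, 11, 0, 13, 32, 27, 16, 17, 0, 19, 20, 9, 4, 23, 0, 25, 8, 27, 28, 29, 0, 31, 32, 9, 16, 35.
The distinct values are {0, 1, 4, 5, 7, 8, 9, 11, 13, 16, 17, 19, 20, 23, 25, 27, 28, 29, 31, 32, 35}; there are 21 of them.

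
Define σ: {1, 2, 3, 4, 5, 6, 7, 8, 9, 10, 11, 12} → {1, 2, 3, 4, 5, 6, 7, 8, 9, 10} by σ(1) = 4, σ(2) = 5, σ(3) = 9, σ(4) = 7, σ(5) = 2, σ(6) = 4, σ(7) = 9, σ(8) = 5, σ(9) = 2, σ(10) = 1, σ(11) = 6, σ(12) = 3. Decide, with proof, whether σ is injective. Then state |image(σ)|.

σ(1) = 4 = σ(6) with 1 ≠ 6, so σ is not injective.
The image of σ is {1, 2, 3, 4, 5, 6, 7, 9}, which has 8 elements.

8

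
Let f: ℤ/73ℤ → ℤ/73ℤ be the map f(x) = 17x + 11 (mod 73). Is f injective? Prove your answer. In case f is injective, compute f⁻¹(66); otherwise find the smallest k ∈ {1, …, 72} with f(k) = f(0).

29

Suppose f(u) = f(v) in ℤ/73ℤ. Then 17u + 11 ≡ 17v + 11 (mod 73), hence 17(u − v) ≡ 0 (mod 73).
Since gcd(17, 73) = 1, 17 is invertible modulo 73, hence u − v ≡ 0 (mod 73), i.e. u = v.
Hence f is injective.
We now compute 17⁻¹ mod 73 explicitly. Euclid's algorithm: 73 = 4·17 + 5, 17 = 3·5 + 2, 5 = 2·2 + 1; back-substituting gives 1 = 43·17 − 10·73, so 17⁻¹ ≡ 43 (mod 73).
Since f is injective, we compute f⁻¹(66): solve 17x + 11 ≡ 66 (mod 73), i.e. 17x ≡ 55 (mod 73).
Multiplying by 17⁻¹ = 43 gives x ≡ 43·55 = 2365 = 32·73 + 29 ≡ 29 (mod 73).
Check: f(29) = 17·29 + 11 = 504 = 6·73 + 66 ≡ 66 (mod 73).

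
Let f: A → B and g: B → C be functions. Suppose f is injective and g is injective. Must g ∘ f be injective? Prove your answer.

Suppose (g ∘ f)(s) = (g ∘ f)(t), i.e. g(f(s)) = g(f(t)).
Since g is injective, f(s) = f(t). Since f is injective, s = t. Hence g ∘ f is injective.

injective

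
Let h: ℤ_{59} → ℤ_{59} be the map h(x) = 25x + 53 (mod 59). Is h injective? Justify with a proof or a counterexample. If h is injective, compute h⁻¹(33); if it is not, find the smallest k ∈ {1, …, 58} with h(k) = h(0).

11

If h(x_1) = h(x_2), then 25x_1 ≡ 25x_2 (mod 59). Because gcd(25, 59) = 1, we may cancel 25 to get x_1 ≡ x_2 (mod 59).
So h is injective.
We now compute 25⁻¹ mod 59 explicitly. Euclid's algorithm: 59 = 2·25 + 9, 25 = 2·9 + 7, 9 = 1·7 + 2, 7 = 3·2 + 1; back-substituting gives 1 = 26·25 − 11·59, so 25⁻¹ ≡ 26 (mod 59).
Since h is injective, we compute h⁻¹(33): solve 25x + 53 ≡ 33 (mod 59), i.e. 25x ≡ 39 (mod 59).
Multiplying by 25⁻¹ = 26 gives x ≡ 26·39 = 1014 = 17·59 + 11 ≡ 11 (mod 59).
Check: h(11) = 25·11 + 53 = 328 = 5·59 + 33 ≡ 33 (mod 59).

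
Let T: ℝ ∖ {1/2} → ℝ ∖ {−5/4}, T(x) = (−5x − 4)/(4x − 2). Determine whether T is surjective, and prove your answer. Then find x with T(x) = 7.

10/33

For any y ≠ −5/4, solving y(4x − 2) = −5x − 4 for x gives a well-defined x ≠ 1/2. So T is surjective.
Solving T(x) = 7: cross-multiplying gives −5x − 4 = 7(4x − 2), which rearranges to −33x = −10, so x = 10/33.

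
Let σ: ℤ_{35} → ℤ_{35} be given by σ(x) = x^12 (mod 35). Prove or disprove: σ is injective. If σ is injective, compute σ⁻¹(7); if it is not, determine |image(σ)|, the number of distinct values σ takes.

σ(1) = 1^12 = 1.
σ(2): Repeated squaring mod 35: 2^1 ≡ 2, 2^2 ≡ 2² = 4, 2^4 ≡ 4² = 16, 2^8 ≡ 16² = 256 ≡ 11. Since 12 = 8 + 4, 2^12 ≡ 11·16: 11·16 = 176 ≡ 1. So 2^12 ≡ 1 (mod 35).
So σ(1) = σ(2) = 1 while 1 ≠ 2, therefore σ is not injective.
Since σ is not injective, we determine |image(σ)|. Computing x^12 mod 35 for each x (by repeated squaring, reducing mod 35 at every step), the values σ(0), σ(1), …, σ(34) are: 0, 1, 1, 1, 1, 15, 1, 21, 1, 1, 15, 1, 1, 1, 21, 15, 1, 1, 1, 1, 15, 21, 1, 1, 1, 15, 1, 1, 21, 1, 15, 1, 1, 1, 1.
The distinct values are {0, 1, 15, 21}; there are 4 of them.

4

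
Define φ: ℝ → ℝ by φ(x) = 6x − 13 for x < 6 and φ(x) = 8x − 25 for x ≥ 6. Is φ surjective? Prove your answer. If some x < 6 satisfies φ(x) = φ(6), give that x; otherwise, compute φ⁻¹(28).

53/8

Both pieces are strictly increasing (slopes 6 and 8), so each is injective on its own interval.
The left piece maps (−∞, 6) onto (−∞, 23); the right piece maps [6, ∞) onto [23, ∞).
These images together cover ℝ, so φ is surjective.
Because the two images are disjoint, no x < 6 has φ(x) = φ(6), so we compute φ⁻¹(28): 28 lies in [23, ∞), so solve 8x − 25 = 28: x = (28 + 25)/8 = 53/8.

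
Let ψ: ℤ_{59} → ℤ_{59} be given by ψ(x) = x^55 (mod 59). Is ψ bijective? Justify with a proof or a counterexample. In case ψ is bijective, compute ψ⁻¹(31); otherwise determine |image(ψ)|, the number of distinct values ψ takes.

Since 59 is prime, the nonzero elements of ℤ_{59} form a cyclic group of order 58.
As gcd(55, 58) = 1, raising to the 55th power is a bijection on this group: if u^55 ≡ v^55 then (uv^{−1})^55 = 1, and the only element of order dividing gcd(55, 58) = 1 is 1, so u = v.
With ψ(0) = 0 this makes ψ injective on all of ℤ_{59}, hence bijective (finite equal-size domain and codomain). In particular ψ is bijective.
Since ψ is bijective, we find the preimage of 31. The inverse of x ↦ x^55 on (ℤ_{59})^× is x ↦ x^19, because 55·19 = 1045 = 18·58 + 1 ≡ 1 (mod 58) and x^{58} = 1 for x ≠ 0 (Fermat). So ψ⁻¹(31) = 31^19 mod 59.
Repeated squaring mod 59: 31^1 ≡ 31, 31^2 ≡ 31² = 961 ≡ 17, 31^4 ≡ 17² = 289 ≡ 53, 31^8 ≡ 53² = 2809 ≡ 36, 31^16 ≡ 36² = 1296 ≡ 57. Since 19 = 16 + 2 + 1, 31^19 ≡ 57·17·31: 57·17 = 969 ≡ 25, then 25·31 = 775 ≡ 8. So 31^19 ≡ 8 (mod 59).
Hence ψ⁻¹(31) = 8.

8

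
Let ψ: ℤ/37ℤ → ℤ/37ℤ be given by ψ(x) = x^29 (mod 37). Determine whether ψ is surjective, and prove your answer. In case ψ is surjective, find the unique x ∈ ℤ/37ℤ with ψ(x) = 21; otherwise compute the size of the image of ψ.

4

Since 37 is prime, the nonzero elements of ℤ/37ℤ form a cyclic group of order 36.
As gcd(29, 36) = 1, raising to the 29th power is a bijection on this group: if x_1^29 ≡ x_2^29 then (x_1x_2^{−1})^29 = 1, and the only element of order dividing gcd(29, 36) = 1 is 1, so x_1 = x_2.
With ψ(0) = 0 this makes ψ injective on all of ℤ/37ℤ, hence bijective (finite equal-size domain and codomain). In particular ψ is surjective.
Since ψ is surjective, we find the preimage of 21. The inverse of x ↦ x^29 on (ℤ/37ℤ)^× is x ↦ x^5, because 29·5 = 145 = 4·36 + 1 ≡ 1 (mod 36) and x^{36} = 1 for x ≠ 0 (Fermat). So ψ⁻¹(21) = 21^5 mod 37.
Repeated squaring mod 37: 21^1 ≡ 21, 21^2 ≡ 21² = 441 ≡ 34, 21^4 ≡ 34² = 1156 ≡ 9. Since 5 = 4 + 1, 21^5 ≡ 9·21: 9·21 = 189 ≡ 4. So 21^5 ≡ 4 (mod 37).
Hence ψ⁻¹(21) = 4.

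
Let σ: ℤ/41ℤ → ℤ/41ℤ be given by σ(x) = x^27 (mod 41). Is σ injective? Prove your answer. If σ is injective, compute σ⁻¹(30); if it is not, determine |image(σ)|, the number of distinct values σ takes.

22

Since 41 is prime, the nonzero elements of ℤ/41ℤ form a cyclic group of order 40.
As gcd(27, 40) = 1, raising to the 27th power is a bijection on this group: if s^27 ≡ t^27 then (st^{−1})^27 = 1, and the only element of order dividing gcd(27, 40) = 1 is 1, so s = t.
With σ(0) = 0 this makes σ injective on all of ℤ/41ℤ, hence bijective (finite equal-size domain and codomain). In particular σ is injective.
Since σ is injective, we find the preimage of 30. The inverse of x ↦ x^27 on (ℤ/41ℤ)^× is x ↦ x^3, because 27·3 = 81 = 2·40 + 1 ≡ 1 (mod 40) and x^{40} = 1 for x ≠ 0 (Fermat). So σ⁻¹(30) = 30^3 mod 41.
Repeated squaring mod 41: 30^1 ≡ 30, 30^2 ≡ 30² = 900 ≡ 39. Since 3 = 2 + 1, 30^3 ≡ 39·30: 39·30 = 1170 ≡ 22. So 30^3 ≡ 22 (mod 41).
Hence σ⁻¹(30) = 22.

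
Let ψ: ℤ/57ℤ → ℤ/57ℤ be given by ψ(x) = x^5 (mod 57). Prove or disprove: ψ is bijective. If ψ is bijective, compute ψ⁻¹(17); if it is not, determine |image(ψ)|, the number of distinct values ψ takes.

23

Computing x^5 mod 57 for each x (by repeated squaring, reducing mod 57 at every step), the values ψ(0), ψ(1), …, ψ(56) are: 0, 1, 32, 15, 55, 47, 24, 49, 50, 54, 22, 26, 27, 52, 29, 21, 4, 44, 18, 19, 20, 51, 34, 17, 9, 43, 11, 12, 16, 41, 45, 46, 14, 48, 40, 23, 6, 37, 38, 39, 13, 53, 36, 28, 5, 30, 31, 35, 3, 7, 8, 33, 10, 2, 42, 25, 56.
Every element of ℤ/57ℤ appears exactly once in this list, so ψ is a bijection, and in particular bijective.
Since ψ is bijective, we read off the preimage of 17 from the same table: ψ(23) = 17, so ψ⁻¹(17) = 23.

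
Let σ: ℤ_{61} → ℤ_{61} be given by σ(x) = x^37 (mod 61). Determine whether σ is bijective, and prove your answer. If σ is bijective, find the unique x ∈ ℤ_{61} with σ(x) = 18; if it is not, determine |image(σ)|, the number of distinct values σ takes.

7

Since 61 is prime, the nonzero elements of ℤ_{61} form a cyclic group of order 60.
As gcd(37, 60) = 1, raising to the 37th power is a bijection on this group: if s^37 ≡ t^37 then (st^{−1})^37 = 1, and the only element of order dividing gcd(37, 60) = 1 is 1, so s = t.
With σ(0) = 0 this makes σ injective on all of ℤ_{61}, hence bijective (finite equal-size domain and codomain). In particular σ is bijective.
Since σ is bijective, we find the preimage of 18. The inverse of x ↦ x^37 on (ℤ_{61})^× is x ↦ x^13, because 37·13 = 481 = 8·60 + 1 ≡ 1 (mod 60) and x^{60} = 1 for x ≠ 0 (Fermat). So σ⁻¹(18) = 18^13 mod 61.
Repeated squaring mod 61: 18^1 ≡ 18, 18^2 ≡ 18² = 324 ≡ 19, 18^4 ≡ 19² = 361 ≡ 56, 18^8 ≡ 56² = 3136 ≡ 25. Since 13 = 8 + 4 + 1, 18^13 ≡ 25·56·18: 25·56 = 1400 ≡ 58, then 58·18 = 1044 ≡ 7. So 18^13 ≡ 7 (mod 61).
Hence σ⁻¹(18) = 7.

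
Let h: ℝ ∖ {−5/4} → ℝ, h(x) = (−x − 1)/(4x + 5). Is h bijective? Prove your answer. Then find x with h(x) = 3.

If h(x) = −1/4, cross-multiplying gives 4(−x − 1) = −1(4x + 5), which simplifies to −4 = −5 — false.  So −1/4 has no preimage and h is not surjective.
So h is not bijective.
Solving h(x) = 3: cross-multiplying gives −x − 1 = 3(4x + 5), which rearranges to −13x = 16, so x = −16/13.

-16/13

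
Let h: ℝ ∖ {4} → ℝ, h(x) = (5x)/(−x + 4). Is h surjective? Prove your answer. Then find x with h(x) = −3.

If h(x) = −5, cross-multiplying gives −1(5x) = 5(−x + 4), which simplifies to 0 = 20 — false.  So −5 has no preimage and h is not surjective.
Solving h(x) = −3: cross-multiplying gives 5x = −3(−x + 4), which rearranges to 2x = −12, so x = −6.

-6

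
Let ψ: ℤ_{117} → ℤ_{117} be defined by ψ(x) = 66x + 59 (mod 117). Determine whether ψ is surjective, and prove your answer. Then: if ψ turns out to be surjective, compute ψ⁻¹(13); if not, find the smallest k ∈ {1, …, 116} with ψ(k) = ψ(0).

39

Recall: surjectivity means every element of the codomain has a preimage under ψ.
Since gcd(66, 117) = 3, we have 66x ≡ 0 (mod 3) for all x, so ψ(x) ≡ 2 (mod 3).
But 0 ≢ 2 (mod 3), so 0 ∈ ℤ_{117} has no preimage. Therefore ψ is not surjective.
Since ψ is not surjective, we find the least positive k with ψ(k) = ψ(0): this means 66k ≡ 0 (mod 117), i.e. 117 ∣ 66k. Since gcd(66, 117) = 3, dividing through by 3 this holds exactly when 39 ∣ 22k, and as gcd(22, 39) = 1, exactly when 39 ∣ k.
The smallest positive such k is 39.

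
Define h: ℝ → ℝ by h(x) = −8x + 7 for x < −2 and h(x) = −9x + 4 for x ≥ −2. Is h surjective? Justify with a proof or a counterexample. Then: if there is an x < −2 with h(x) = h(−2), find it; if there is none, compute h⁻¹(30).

-23/8

Both pieces are strictly decreasing (slopes −8 and −9), so each is injective on its own interval.
The left piece maps (−∞, −2) onto (23, ∞); the right piece maps [−2, ∞) onto (−∞, 22].
The union (23, ∞) ∪ (−∞, 22] omits the interval between 23 and 22; in particular 23 has no preimage. So h is not surjective.
Because the two images are disjoint, no x < −2 has h(x) = h(−2), so we compute h⁻¹(30): 30 lies in (23, ∞), so solve −8x + 7 = 30: x = (30 − 7)/(−8) = −23/8.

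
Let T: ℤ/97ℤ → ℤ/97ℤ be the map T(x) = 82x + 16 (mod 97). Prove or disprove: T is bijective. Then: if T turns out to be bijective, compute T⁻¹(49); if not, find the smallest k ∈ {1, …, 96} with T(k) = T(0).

If T(a) = T(b), then 82a ≡ 82b (mod 97). Because gcd(82, 97) = 1, we may cancel 82 to get a ≡ b (mod 97).
We now compute 82⁻¹ mod 97 explicitly. Euclid's algorithm: 97 = 1·82 + 15, 82 = 5·15 + 7, 15 = 2·7 + 1; back-substituting gives 1 = 84·82 − 71·97, so 82⁻¹ ≡ 84 (mod 97).
For any y ∈ ℤ/97ℤ, x = 84(y − 16) mod 97 satisfies T(x) = 82·84(y − 16) + 16 ≡ y (since 82·84 ≡ 1 mod 97). So every y has a preimage.
So T is bijective.
Since T is bijective, we compute T⁻¹(49): solve 82x + 16 ≡ 49 (mod 97), i.e. 82x ≡ 33 (mod 97).
Multiplying by 82⁻¹ = 84 gives x ≡ 84·33 = 2772 = 28·97 + 56 ≡ 56 (mod 97).
Check: T(56) = 82·56 + 16 = 4608 = 47·97 + 49 ≡ 49 (mod 97).

56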